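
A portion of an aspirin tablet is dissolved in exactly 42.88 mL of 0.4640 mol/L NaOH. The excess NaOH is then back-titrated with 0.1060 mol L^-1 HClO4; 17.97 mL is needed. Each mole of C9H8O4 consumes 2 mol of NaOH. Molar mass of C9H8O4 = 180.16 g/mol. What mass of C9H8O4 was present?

Total n(NaOH) added = 0.4640 x 0.04288 = 0.01990 mol.
n(HClO4) used = 0.1060 x 0.01797 = 0.001905 mol, which equals the excess n(NaOH).
So n(NaOH) consumed by the sample = 0.01990 - 0.001905 = 0.01799 mol.
n(C9H8O4) = 0.01799 / 2 = 0.008996 mol.
mass = 0.008996 mol x 180.16 g/mol = 1.62 g.

1.62 g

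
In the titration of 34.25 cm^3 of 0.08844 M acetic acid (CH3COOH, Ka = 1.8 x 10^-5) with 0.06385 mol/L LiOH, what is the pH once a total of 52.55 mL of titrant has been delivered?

n(acid) = 0.08844 x 0.03425 = 0.003029 mol; n(LiOH) added = 0.06385 x 0.05255 = 0.003355 mol.
Base is in excess by 0.003355 - 0.003029 = 0.0003262 mol in a total volume of 0.08680 L.
[OH^-] = 0.0003262/0.08680 = 0.003759 M, so pOH = 2.42 and pH = 14.00 - 2.42 = 11.58.

11.58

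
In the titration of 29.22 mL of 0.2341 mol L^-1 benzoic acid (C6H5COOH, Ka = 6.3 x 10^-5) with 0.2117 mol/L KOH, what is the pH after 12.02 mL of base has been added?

Initial n(C6H5COOH) = 0.2341 x 0.02922 = 0.006840 mol.
n(KOH) added = 0.2117 x 0.01202 = 0.002545 mol, converting that many moles of C6H5COOH to C6H5COO-.
Remaining n(C6H5COOH) = 0.004296 mol; n(C6H5COO-) = 0.002545 mol.
By Henderson-Hasselbalch, pH = pKa + log([A^-]/[HA]) = 4.20 + log(0.002545/0.004296) = 4.20 + (-0.23) = 3.97.

3.97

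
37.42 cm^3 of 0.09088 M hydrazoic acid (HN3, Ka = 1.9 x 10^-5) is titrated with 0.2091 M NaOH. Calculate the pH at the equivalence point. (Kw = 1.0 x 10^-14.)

n(HN3) = 0.09088 x 0.03742 = 0.003401 mol; V(NaOH) at equivalence = 0.003401/0.2091 = 0.01626 L.
At equivalence all the acid is converted to N3-; total volume = 0.03742 + 0.01626 = 0.05368 L, so [N3-] = 0.003401/0.05368 = 0.06335 M.
Kb = Kw/Ka = 1.0e-14 / 1.9 x 10^-5 = 5.26e-10.
[OH^-] = sqrt(Kb x [N3-]) = sqrt(5.26e-10 x 0.06335) = 5.77e-6 M.
pOH = 5.24, so pH = 14.00 - 5.24 = 8.76.

8.76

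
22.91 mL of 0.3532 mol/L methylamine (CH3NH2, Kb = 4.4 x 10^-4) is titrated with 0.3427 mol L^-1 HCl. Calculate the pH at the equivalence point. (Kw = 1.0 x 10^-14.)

n(CH3NH2) = 0.3532 x 0.02291 = 0.008092 mol; V(HCl) at equivalence = 0.008092/0.3427 = 0.02361 L.
At equivalence the base is fully converted to CH3NH3+; total volume = 0.04652 L, so [CH3NH3+] = 0.008092/0.04652 = 0.1739 M.
Ka(CH3NH3+) = Kw/Kb = 1.0e-14 / 4.4 x 10^-4 = 2.27e-11.
[H^+] = sqrt(Ka x [CH3NH3+]) = sqrt(2.27e-11 x 0.1739) = 1.99e-6 M.
pH = -log(1.99e-6) = 5.70.

5.70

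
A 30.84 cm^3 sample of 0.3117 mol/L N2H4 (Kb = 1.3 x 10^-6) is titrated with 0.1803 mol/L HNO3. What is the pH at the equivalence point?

4.53

n(N2H4) = 0.3117 x 0.03084 = 0.009613 mol; V(HNO3) at equivalence = 0.009613/0.1803 = 0.05332 L.
At equivalence the base is fully converted to N2H5+; total volume = 0.08416 L, so [N2H5+] = 0.009613/0.08416 = 0.1142 M.
Ka(N2H5+) = Kw/Kb = 1.0e-14 / 1.3 x 10^-6 = 7.69e-9.
[H^+] = sqrt(Ka x [N2H5+]) = sqrt(7.69e-9 x 0.1142) = 2.96e-5 M.
pH = -log(2.96e-5) = 4.53.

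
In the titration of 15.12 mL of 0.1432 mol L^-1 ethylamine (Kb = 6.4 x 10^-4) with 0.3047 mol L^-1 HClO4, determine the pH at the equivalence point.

5.91

n(C2H5NH2) = 0.1432 x 0.01512 = 0.002165 mol; V(HClO4) at equivalence = 0.002165/0.3047 = 0.007106 L.
At equivalence the base is fully converted to C2H5NH3+; total volume = 0.02223 L, so [C2H5NH3+] = 0.002165/0.02223 = 0.09742 M.
Ka(C2H5NH3+) = Kw/Kb = 1.0e-14 / 6.4 x 10^-4 = 1.56e-11.
[H^+] = sqrt(Ka x [C2H5NH3+]) = sqrt(1.56e-11 x 0.09742) = 1.23e-6 M.
pH = -log(1.23e-6) = 5.91.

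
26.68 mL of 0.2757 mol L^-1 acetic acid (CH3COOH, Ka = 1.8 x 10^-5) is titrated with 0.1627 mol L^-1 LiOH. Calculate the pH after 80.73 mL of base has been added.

12.73

n(acid) = 0.2757 x 0.02668 = 0.007356 mol; n(LiOH) added = 0.1627 x 0.08073 = 0.01313 mol.
Base is in excess by 0.01313 - 0.007356 = 0.005779 mol in a total volume of 0.1074 L.
[OH^-] = 0.005779/0.1074 = 0.05380 M, so pOH = 1.27 and pH = 14.00 - 1.27 = 12.73.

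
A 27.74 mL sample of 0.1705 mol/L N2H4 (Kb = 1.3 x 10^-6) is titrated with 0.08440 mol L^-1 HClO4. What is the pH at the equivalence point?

n(N2H4) = 0.1705 x 0.02774 = 0.004730 mol; V(HClO4) at equivalence = 0.004730/0.08440 = 0.05604 L.
At equivalence the base is fully converted to N2H5+; total volume = 0.08378 L, so [N2H5+] = 0.004730/0.08378 = 0.05645 M.
Ka(N2H5+) = Kw/Kb = 1.0e-14 / 1.3 x 10^-6 = 7.69e-9.
[H^+] = sqrt(Ka x [N2H5+]) = sqrt(7.69e-9 x 0.05645) = 2.08e-5 M.
pH = -log(2.08e-5) = 4.68.

4.68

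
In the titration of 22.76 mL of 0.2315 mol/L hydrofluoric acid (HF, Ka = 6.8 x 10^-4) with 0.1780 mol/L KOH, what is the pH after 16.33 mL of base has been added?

Initial n(HF) = 0.2315 x 0.02276 = 0.005269 mol.
n(KOH) added = 0.1780 x 0.01633 = 0.002907 mol, converting that many moles of HF to F-.
Remaining n(HF) = 0.002362 mol; n(F-) = 0.002907 mol.
By Henderson-Hasselbalch, pH = pKa + log([A^-]/[HA]) = 3.17 + log(0.002907/0.002362) = 3.17 + (+0.09) = 3.26.

3.26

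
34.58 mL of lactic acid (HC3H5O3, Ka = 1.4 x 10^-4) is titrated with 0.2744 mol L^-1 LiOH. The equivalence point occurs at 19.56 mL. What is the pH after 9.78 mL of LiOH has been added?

9.78 mL is exactly half the equivalence volume (19.56/2), i.e. the half-equivalence point.
There, n(HA) = n(A^-), so pH = pKa = -log(1.4 x 10^-4) = 3.85.

3.85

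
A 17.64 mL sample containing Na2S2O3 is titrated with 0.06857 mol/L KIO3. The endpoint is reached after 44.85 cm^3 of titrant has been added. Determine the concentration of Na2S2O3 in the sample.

1.05 M

n(KIO3) = 0.06857 x 0.04485 = 0.003075 mol.
From the balanced equation, 1 mol KIO3 reacts with 6 mol Na2S2O3, so n(Na2S2O3) = 0.003075 x 6/1 = 0.01845 mol.
[Na2S2O3] = 0.01845 / 0.01764 L = 1.05 M.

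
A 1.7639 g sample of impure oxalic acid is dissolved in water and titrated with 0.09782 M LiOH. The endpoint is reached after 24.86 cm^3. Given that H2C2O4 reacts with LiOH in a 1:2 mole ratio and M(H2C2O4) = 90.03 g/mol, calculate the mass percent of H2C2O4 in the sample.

n(LiOH) = 0.09782 x 0.02486 = 0.002432 mol.
n(H2C2O4) = 0.002432 / 2 = 0.001216 mol.
mass of H2C2O4 = 0.001216 x 90.03 = 0.1095 g.
% purity = 0.1095 / 1.7639 x 100 = 6.21%.

6.21%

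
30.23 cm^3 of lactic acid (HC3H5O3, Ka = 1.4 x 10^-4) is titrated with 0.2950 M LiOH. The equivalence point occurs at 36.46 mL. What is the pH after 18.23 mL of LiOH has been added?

18.23 mL is exactly half the equivalence volume (36.46/2), i.e. the half-equivalence point.
There, n(HA) = n(A^-), so pH = pKa = -log(1.4 x 10^-4) = 3.85.

3.85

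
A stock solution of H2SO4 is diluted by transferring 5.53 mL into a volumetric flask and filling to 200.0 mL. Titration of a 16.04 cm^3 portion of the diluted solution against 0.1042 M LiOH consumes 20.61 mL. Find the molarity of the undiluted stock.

2.42 M

n(LiOH) = 0.1042 x 0.02061 = 0.002148 mol.
n(H2SO4) in the aliquot = 0.002148 x 1/2 = 0.001074 mol.
[diluted H2SO4] = 0.001074 / 0.01604 = 0.06694 M.
Dilution factor = 200.0/5.530 = 36.17, so [stock] = 0.06694 x 36.17 = 2.42 M.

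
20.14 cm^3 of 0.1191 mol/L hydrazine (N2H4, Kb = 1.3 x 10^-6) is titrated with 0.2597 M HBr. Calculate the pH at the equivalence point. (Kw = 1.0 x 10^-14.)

4.60

n(N2H4) = 0.1191 x 0.02014 = 0.002399 mol; V(HBr) at equivalence = 0.002399/0.2597 = 0.009236 L.
At equivalence the base is fully converted to N2H5+; total volume = 0.02938 L, so [N2H5+] = 0.002399/0.02938 = 0.08165 M.
Ka(N2H5+) = Kw/Kb = 1.0e-14 / 1.3 x 10^-6 = 7.69e-9.
[H^+] = sqrt(Ka x [N2H5+]) = sqrt(7.69e-9 x 0.08165) = 2.51e-5 M.
pH = -log(2.51e-5) = 4.60.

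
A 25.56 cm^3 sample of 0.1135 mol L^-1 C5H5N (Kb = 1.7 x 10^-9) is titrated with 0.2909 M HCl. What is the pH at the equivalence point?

3.16

n(C5H5N) = 0.1135 x 0.02556 = 0.002901 mol; V(HCl) at equivalence = 0.002901/0.2909 = 0.009973 L.
At equivalence the base is fully converted to C5H5NH+; total volume = 0.03553 L, so [C5H5NH+] = 0.002901/0.03553 = 0.08164 M.
Ka(C5H5NH+) = Kw/Kb = 1.0e-14 / 1.7 x 10^-9 = 5.88e-6.
[H^+] = sqrt(Ka x [C5H5NH+]) = sqrt(5.88e-6 x 0.08164) = 0.000693 M.
pH = -log(0.000693) = 3.16.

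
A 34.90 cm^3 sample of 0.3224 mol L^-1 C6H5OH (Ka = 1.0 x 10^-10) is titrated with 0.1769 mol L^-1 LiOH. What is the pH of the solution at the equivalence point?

11.53

n(C6H5OH) = 0.3224 x 0.03490 = 0.01125 mol; V(LiOH) at equivalence = 0.01125/0.1769 = 0.06361 L.
At equivalence all the acid is converted to C6H5O-; total volume = 0.03490 + 0.06361 = 0.09851 L, so [C6H5O-] = 0.01125/0.09851 = 0.1142 M.
Kb = Kw/Ka = 1.0e-14 / 1.0 x 10^-10 = 0.000100.
[OH^-] = sqrt(Kb x [C6H5O-]) = sqrt(0.000100 x 0.1142) = 0.00338 M.
pOH = 2.47, so pH = 14.00 - 2.47 = 11.53.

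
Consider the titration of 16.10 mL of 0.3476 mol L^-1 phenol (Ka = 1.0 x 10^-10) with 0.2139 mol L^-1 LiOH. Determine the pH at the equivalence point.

n(C6H5OH) = 0.3476 x 0.01610 = 0.005596 mol; V(LiOH) at equivalence = 0.005596/0.2139 = 0.02616 L.
At equivalence all the acid is converted to C6H5O-; total volume = 0.01610 + 0.02616 = 0.04226 L, so [C6H5O-] = 0.005596/0.04226 = 0.1324 M.
Kb = Kw/Ka = 1.0e-14 / 1.0 x 10^-10 = 0.000100.
[OH^-] = sqrt(Kb x [C6H5O-]) = sqrt(0.000100 x 0.1324) = 0.00364 M.
pOH = 2.44, so pH = 14.00 - 2.44 = 11.56.

11.56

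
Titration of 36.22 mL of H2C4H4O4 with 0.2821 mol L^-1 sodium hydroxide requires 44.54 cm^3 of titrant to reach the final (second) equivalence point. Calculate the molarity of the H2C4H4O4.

0.173 M

n(NaOH) = 0.2821 x 0.04454 = 0.01256 mol.
At the final (second) equivalence point, 2 mol OH^- react per mol H2C4H4O4, so n(H2C4H4O4) = 0.01256 / 2 = 0.006282 mol.
[H2C4H4O4] = 0.006282 / 0.03622 L = 0.173 M.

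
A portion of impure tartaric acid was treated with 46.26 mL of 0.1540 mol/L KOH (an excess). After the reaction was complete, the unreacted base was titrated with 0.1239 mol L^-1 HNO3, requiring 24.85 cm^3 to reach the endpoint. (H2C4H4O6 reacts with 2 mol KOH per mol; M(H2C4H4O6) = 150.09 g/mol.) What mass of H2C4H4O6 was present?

0.304 g

Total n(KOH) added = 0.1540 x 0.04626 = 0.007124 mol.
n(HNO3) used = 0.1239 x 0.02485 = 0.003079 mol, which equals the excess n(KOH).
So n(KOH) consumed by the sample = 0.007124 - 0.003079 = 0.004045 mol.
n(H2C4H4O6) = 0.004045 / 2 = 0.002023 mol.
mass = 0.002023 mol x 150.09 g/mol = 0.304 g.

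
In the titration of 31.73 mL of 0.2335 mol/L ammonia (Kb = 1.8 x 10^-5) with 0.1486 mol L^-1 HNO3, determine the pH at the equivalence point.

n(NH3) = 0.2335 x 0.03173 = 0.007409 mol; V(HNO3) at equivalence = 0.007409/0.1486 = 0.04986 L.
At equivalence the base is fully converted to NH4+; total volume = 0.08159 L, so [NH4+] = 0.007409/0.08159 = 0.09081 M.
Ka(NH4+) = Kw/Kb = 1.0e-14 / 1.8 x 10^-5 = 5.56e-10.
[H^+] = sqrt(Ka x [NH4+]) = sqrt(5.56e-10 x 0.09081) = 7.10e-6 M.
pH = -log(7.10e-6) = 5.15.

5.15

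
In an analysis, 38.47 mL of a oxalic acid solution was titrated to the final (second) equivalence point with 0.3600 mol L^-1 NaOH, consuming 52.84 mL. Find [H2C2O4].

n(NaOH) = 0.3600 x 0.05284 = 0.01902 mol.
At the final (second) equivalence point, 2 mol OH^- react per mol H2C2O4, so n(H2C2O4) = 0.01902 / 2 = 0.009511 mol.
[H2C2O4] = 0.009511 / 0.03847 L = 0.247 M.

0.247 M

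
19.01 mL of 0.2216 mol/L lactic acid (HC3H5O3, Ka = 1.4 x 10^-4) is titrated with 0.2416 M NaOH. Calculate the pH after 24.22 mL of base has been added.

12.58

n(acid) = 0.2216 x 0.01901 = 0.004213 mol; n(NaOH) added = 0.2416 x 0.02422 = 0.005852 mol.
Base is in excess by 0.005852 - 0.004213 = 0.001639 mol in a total volume of 0.04323 L.
[OH^-] = 0.001639/0.04323 = 0.03791 M, so pOH = 1.42 and pH = 14.00 - 1.42 = 12.58.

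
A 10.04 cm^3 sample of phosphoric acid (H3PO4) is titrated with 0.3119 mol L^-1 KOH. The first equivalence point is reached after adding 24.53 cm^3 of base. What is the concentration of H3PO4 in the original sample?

n(KOH) = 0.3119 x 0.02453 = 0.007651 mol.
At the first equivalence point, 1 mol OH^- react per mol H3PO4, so n(H3PO4) = 0.007651 / 1 = 0.007651 mol.
[H3PO4] = 0.007651 / 0.01004 L = 0.762 M.

0.762 M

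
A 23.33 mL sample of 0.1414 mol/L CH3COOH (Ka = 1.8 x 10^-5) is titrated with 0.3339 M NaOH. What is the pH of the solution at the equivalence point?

n(CH3COOH) = 0.1414 x 0.02333 = 0.003299 mol; V(NaOH) at equivalence = 0.003299/0.3339 = 0.009880 L.
At equivalence all the acid is converted to CH3COO-; total volume = 0.02333 + 0.009880 = 0.03321 L, so [CH3COO-] = 0.003299/0.03321 = 0.09933 M.
Kb = Kw/Ka = 1.0e-14 / 1.8 x 10^-5 = 5.56e-10.
[OH^-] = sqrt(Kb x [CH3COO-]) = sqrt(5.56e-10 x 0.09933) = 7.43e-6 M.
pOH = 5.13, so pH = 14.00 - 5.13 = 8.87.

8.87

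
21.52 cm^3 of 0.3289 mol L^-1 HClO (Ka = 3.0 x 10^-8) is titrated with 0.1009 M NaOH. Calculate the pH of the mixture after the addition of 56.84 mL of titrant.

8.15

Initial n(HClO) = 0.3289 x 0.02152 = 0.007078 mol.
n(NaOH) added = 0.1009 x 0.05684 = 0.005735 mol, converting that many moles of HClO to ClO-.
Remaining n(HClO) = 0.001343 mol; n(ClO-) = 0.005735 mol.
By Henderson-Hasselbalch, pH = pKa + log([A^-]/[HA]) = 7.52 + log(0.005735/0.001343) = 7.52 + (+0.63) = 8.15.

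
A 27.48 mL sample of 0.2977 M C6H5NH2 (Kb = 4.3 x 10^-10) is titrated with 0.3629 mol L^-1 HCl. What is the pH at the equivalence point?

2.71

n(C6H5NH2) = 0.2977 x 0.02748 = 0.008181 mol; V(HCl) at equivalence = 0.008181/0.3629 = 0.02254 L.
At equivalence the base is fully converted to C6H5NH3+; total volume = 0.05002 L, so [C6H5NH3+] = 0.008181/0.05002 = 0.1635 M.
Ka(C6H5NH3+) = Kw/Kb = 1.0e-14 / 4.3 x 10^-10 = 2.33e-5.
[H^+] = sqrt(Ka x [C6H5NH3+]) = sqrt(2.33e-5 x 0.1635) = 0.00195 M.
pH = -log(0.00195) = 2.71.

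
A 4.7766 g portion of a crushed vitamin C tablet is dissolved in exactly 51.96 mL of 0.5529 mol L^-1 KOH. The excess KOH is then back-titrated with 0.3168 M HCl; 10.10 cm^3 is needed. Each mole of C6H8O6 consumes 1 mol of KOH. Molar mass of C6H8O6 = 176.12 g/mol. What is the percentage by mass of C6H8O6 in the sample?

Total n(KOH) added = 0.5529 x 0.05196 = 0.02873 mol.
n(HCl) used = 0.3168 x 0.01010 = 0.003200 mol, which equals the excess n(KOH).
So n(KOH) consumed by the sample = 0.02873 - 0.003200 = 0.02553 mol.
n(C6H8O6) = 0.02553 / 1 = 0.02553 mol.
mass C6H8O6 = 0.02553 x 176.12 = 4.496 g, so %C6H8O6 = 4.496/4.7766 x 100 = 94.1%.

94.1%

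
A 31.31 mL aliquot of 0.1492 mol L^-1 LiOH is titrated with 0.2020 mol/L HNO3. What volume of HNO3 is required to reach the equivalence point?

n(LiOH) = 0.1492 mol/L x 0.03131 L = 0.004671 mol.
At equivalence n(HNO3) = n(LiOH) = 0.004671 mol.
V(HNO3) = 0.004671 / 0.2020 = 0.02313 L = 23.1 mL.

23.1 mL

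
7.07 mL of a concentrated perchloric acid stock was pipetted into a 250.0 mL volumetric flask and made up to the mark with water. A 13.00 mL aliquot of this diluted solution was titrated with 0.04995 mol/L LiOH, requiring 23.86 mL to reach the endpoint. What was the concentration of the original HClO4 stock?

3.24 M

n(LiOH) = 0.04995 x 0.02386 = 0.001192 mol.
n(HClO4) in the aliquot = 0.001192 mol.
[diluted HClO4] = 0.001192 / 0.01300 = 0.09168 M.
Dilution factor = 250.0/7.070 = 35.36, so [stock] = 0.09168 x 35.36 = 3.24 M.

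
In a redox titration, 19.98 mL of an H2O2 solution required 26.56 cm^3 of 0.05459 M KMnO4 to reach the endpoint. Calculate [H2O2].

0.181 M

n(KMnO4) = 0.05459 x 0.02656 = 0.001450 mol.
From the balanced equation, 2 mol KMnO4 reacts with 5 mol H2O2, so n(H2O2) = 0.001450 x 5/2 = 0.003625 mol.
[H2O2] = 0.003625 / 0.01998 L = 0.181 M.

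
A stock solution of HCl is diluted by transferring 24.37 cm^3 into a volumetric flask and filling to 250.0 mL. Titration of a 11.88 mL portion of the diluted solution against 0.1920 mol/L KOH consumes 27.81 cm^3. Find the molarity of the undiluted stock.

4.61 M

n(KOH) = 0.1920 x 0.02781 = 0.005340 mol.
n(HCl) in the aliquot = 0.005340 mol.
[diluted HCl] = 0.005340 / 0.01188 = 0.4495 M.
Dilution factor = 250.0/24.37 = 10.26, so [stock] = 0.4495 x 10.26 = 4.61 M.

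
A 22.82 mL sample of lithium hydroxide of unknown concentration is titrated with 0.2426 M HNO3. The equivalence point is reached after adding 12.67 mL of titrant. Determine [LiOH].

0.135 M

n(HNO3) delivered = 0.2426 x 0.01267 = 0.003074 mol.
For a 1:1 reaction, n(LiOH) = 0.003074 mol.
[LiOH] = 0.003074 mol / 0.02282 L = 0.135 M.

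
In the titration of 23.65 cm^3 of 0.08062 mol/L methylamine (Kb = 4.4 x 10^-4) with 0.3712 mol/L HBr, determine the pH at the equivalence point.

5.91

n(CH3NH2) = 0.08062 x 0.02365 = 0.001907 mol; V(HBr) at equivalence = 0.001907/0.3712 = 0.005136 L.
At equivalence the base is fully converted to CH3NH3+; total volume = 0.02879 L, so [CH3NH3+] = 0.001907/0.02879 = 0.06623 M.
Ka(CH3NH3+) = Kw/Kb = 1.0e-14 / 4.4 x 10^-4 = 2.27e-11.
[H^+] = sqrt(Ka x [CH3NH3+]) = sqrt(2.27e-11 x 0.06623) = 1.23e-6 M.
pH = -log(1.23e-6) = 5.91.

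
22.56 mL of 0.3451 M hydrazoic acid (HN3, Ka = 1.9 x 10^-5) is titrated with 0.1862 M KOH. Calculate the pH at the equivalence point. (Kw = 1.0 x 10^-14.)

n(HN3) = 0.3451 x 0.02256 = 0.007785 mol; V(KOH) at equivalence = 0.007785/0.1862 = 0.04181 L.
At equivalence all the acid is converted to N3-; total volume = 0.02256 + 0.04181 = 0.06437 L, so [N3-] = 0.007785/0.06437 = 0.1209 M.
Kb = Kw/Ka = 1.0e-14 / 1.9 x 10^-5 = 5.26e-10.
[OH^-] = sqrt(Kb x [N3-]) = sqrt(5.26e-10 x 0.1209) = 7.98e-6 M.
pOH = 5.10, so pH = 14.00 - 5.10 = 8.90.

8.90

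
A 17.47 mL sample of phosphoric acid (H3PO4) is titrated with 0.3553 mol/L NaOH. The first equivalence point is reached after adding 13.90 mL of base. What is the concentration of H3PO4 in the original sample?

0.283 M

n(NaOH) = 0.3553 x 0.01390 = 0.004939 mol.
At the first equivalence point, 1 mol OH^- react per mol H3PO4, so n(H3PO4) = 0.004939 / 1 = 0.004939 mol.
[H3PO4] = 0.004939 / 0.01747 L = 0.283 M.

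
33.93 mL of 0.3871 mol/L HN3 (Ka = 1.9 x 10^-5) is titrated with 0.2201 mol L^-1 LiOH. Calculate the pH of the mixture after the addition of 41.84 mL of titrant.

5.09

Initial n(HN3) = 0.3871 x 0.03393 = 0.01313 mol.
n(LiOH) added = 0.2201 x 0.04184 = 0.009209 mol, converting that many moles of HN3 to N3-.
Remaining n(HN3) = 0.003925 mol; n(N3-) = 0.009209 mol.
By Henderson-Hasselbalch, pH = pKa + log([A^-]/[HA]) = 4.72 + log(0.009209/0.003925) = 4.72 + (+0.37) = 5.09.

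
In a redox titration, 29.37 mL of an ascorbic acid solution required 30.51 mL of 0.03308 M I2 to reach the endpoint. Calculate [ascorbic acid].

n(I2) = 0.03308 x 0.03051 = 0.001009 mol.
From the balanced equation, 1 mol I2 reacts with 1 mol ascorbic acid, so n(ascorbic acid) = 0.001009 x 1/1 = 0.001009 mol.
[ascorbic acid] = 0.001009 / 0.02937 L = 0.0344 M.

0.0344 M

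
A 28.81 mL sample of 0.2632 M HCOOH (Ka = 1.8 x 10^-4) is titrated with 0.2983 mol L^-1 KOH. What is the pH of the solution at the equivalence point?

8.45

n(HCOOH) = 0.2632 x 0.02881 = 0.007583 mol; V(KOH) at equivalence = 0.007583/0.2983 = 0.02542 L.
At equivalence all the acid is converted to HCOO-; total volume = 0.02881 + 0.02542 = 0.05423 L, so [HCOO-] = 0.007583/0.05423 = 0.1398 M.
Kb = Kw/Ka = 1.0e-14 / 1.8 x 10^-4 = 5.56e-11.
[OH^-] = sqrt(Kb x [HCOO-]) = sqrt(5.56e-11 x 0.1398) = 2.79e-6 M.
pOH = 5.55, so pH = 14.00 - 5.55 = 8.45.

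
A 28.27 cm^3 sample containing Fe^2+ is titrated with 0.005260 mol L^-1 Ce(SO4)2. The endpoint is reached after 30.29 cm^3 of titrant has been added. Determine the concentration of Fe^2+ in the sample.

0.00564 M

n(Ce(SO4)2) = 0.005260 x 0.03029 = 0.0001593 mol.
From the balanced equation, 1 mol Ce(SO4)2 reacts with 1 mol Fe^2+, so n(Fe^2+) = 0.0001593 x 1/1 = 0.0001593 mol.
[Fe^2+] = 0.0001593 / 0.02827 L = 0.00564 M.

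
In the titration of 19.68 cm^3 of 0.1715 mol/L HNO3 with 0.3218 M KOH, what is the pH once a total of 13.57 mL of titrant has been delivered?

n(acid) = 0.1715 x 0.01968 = 0.003375 mol; n(KOH) added = 0.3218 x 0.01357 = 0.004367 mol.
Base is in excess by 0.004367 - 0.003375 = 0.0009917 mol in a total volume of 0.03325 L.
[OH^-] = 0.0009917/0.03325 = 0.02983 M, so pOH = 1.53 and pH = 14.00 - 1.53 = 12.47.

12.47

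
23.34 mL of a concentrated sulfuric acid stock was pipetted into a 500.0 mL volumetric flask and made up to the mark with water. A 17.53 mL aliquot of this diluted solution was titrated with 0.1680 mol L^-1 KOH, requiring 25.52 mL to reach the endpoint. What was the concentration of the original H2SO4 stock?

2.62 M

n(KOH) = 0.1680 x 0.02552 = 0.004287 mol.
n(H2SO4) in the aliquot = 0.004287 x 1/2 = 0.002144 mol.
[diluted H2SO4] = 0.002144 / 0.01753 = 0.1223 M.
Dilution factor = 500.0/23.34 = 21.42, so [stock] = 0.1223 x 21.42 = 2.62 M.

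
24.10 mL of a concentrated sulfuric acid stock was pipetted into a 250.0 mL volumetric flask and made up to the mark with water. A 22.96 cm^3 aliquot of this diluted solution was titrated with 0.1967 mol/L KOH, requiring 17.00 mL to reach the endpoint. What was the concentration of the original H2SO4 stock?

n(KOH) = 0.1967 x 0.01700 = 0.003344 mol.
n(H2SO4) in the aliquot = 0.003344 x 1/2 = 0.001672 mol.
[diluted H2SO4] = 0.001672 / 0.02296 = 0.07282 M.
Dilution factor = 250.0/24.10 = 10.37, so [stock] = 0.07282 x 10.37 = 0.755 M.

0.755 M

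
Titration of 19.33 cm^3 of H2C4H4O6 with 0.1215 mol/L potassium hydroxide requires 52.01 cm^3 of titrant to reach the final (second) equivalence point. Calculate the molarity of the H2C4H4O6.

0.163 M

n(KOH) = 0.1215 x 0.05201 = 0.006319 mol.
At the final (second) equivalence point, 2 mol OH^- react per mol H2C4H4O6, so n(H2C4H4O6) = 0.006319 / 2 = 0.003160 mol.
[H2C4H4O6] = 0.003160 / 0.01933 L = 0.163 M.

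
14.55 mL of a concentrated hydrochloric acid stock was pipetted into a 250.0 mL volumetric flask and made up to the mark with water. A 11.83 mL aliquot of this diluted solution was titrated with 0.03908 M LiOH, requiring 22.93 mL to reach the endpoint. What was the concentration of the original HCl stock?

1.30 M

n(LiOH) = 0.03908 x 0.02293 = 0.0008961 mol.
n(HCl) in the aliquot = 0.0008961 mol.
[diluted HCl] = 0.0008961 / 0.01183 = 0.07575 M.
Dilution factor = 250.0/14.55 = 17.18, so [stock] = 0.07575 x 17.18 = 1.30 M.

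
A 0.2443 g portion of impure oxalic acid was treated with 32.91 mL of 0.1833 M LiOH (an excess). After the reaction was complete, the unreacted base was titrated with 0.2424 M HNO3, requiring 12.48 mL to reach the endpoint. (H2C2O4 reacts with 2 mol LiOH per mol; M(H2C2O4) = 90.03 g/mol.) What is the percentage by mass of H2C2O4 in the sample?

Total n(LiOH) added = 0.1833 x 0.03291 = 0.006032 mol.
n(HNO3) used = 0.2424 x 0.01248 = 0.003025 mol, which equals the excess n(LiOH).
So n(LiOH) consumed by the sample = 0.006032 - 0.003025 = 0.003007 mol.
n(H2C2O4) = 0.003007 / 2 = 0.001504 mol.
mass H2C2O4 = 0.001504 x 90.03 = 0.1354 g, so %H2C2O4 = 0.1354/0.2443 x 100 = 55.4%.

55.4%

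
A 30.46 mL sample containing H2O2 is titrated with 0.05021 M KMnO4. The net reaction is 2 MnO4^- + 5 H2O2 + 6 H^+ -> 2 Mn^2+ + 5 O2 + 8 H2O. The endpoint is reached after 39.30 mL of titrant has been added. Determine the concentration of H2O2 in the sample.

n(KMnO4) = 0.05021 x 0.03930 = 0.001973 mol.
From the balanced equation, 2 mol KMnO4 reacts with 5 mol H2O2, so n(H2O2) = 0.001973 x 5/2 = 0.004933 mol.
[H2O2] = 0.004933 / 0.03046 L = 0.162 M.

0.162 M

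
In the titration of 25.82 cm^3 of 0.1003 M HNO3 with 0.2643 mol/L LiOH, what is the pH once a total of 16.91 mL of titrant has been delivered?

12.64

n(acid) = 0.1003 x 0.02582 = 0.002590 mol; n(LiOH) added = 0.2643 x 0.01691 = 0.004469 mol.
Base is in excess by 0.004469 - 0.002590 = 0.001880 mol in a total volume of 0.04273 L.
[OH^-] = 0.001880/0.04273 = 0.04399 M, so pOH = 1.36 and pH = 14.00 - 1.36 = 12.64.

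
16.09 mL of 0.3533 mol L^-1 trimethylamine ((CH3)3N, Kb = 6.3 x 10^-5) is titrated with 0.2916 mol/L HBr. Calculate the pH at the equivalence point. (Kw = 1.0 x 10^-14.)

n((CH3)3N) = 0.3533 x 0.01609 = 0.005685 mol; V(HBr) at equivalence = 0.005685/0.2916 = 0.01949 L.
At equivalence the base is fully converted to (CH3)3NH+; total volume = 0.03558 L, so [(CH3)3NH+] = 0.005685/0.03558 = 0.1597 M.
Ka((CH3)3NH+) = Kw/Kb = 1.0e-14 / 6.3 x 10^-5 = 1.59e-10.
[H^+] = sqrt(Ka x [(CH3)3NH+]) = sqrt(1.59e-10 x 0.1597) = 5.04e-6 M.
pH = -log(5.04e-6) = 5.30.

5.30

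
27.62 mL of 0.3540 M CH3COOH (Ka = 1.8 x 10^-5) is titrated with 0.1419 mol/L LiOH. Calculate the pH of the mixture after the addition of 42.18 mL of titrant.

4.94

Initial n(CH3COOH) = 0.3540 x 0.02762 = 0.009777 mol.
n(LiOH) added = 0.1419 x 0.04218 = 0.005985 mol, converting that many moles of CH3COOH to CH3COO-.
Remaining n(CH3COOH) = 0.003792 mol; n(CH3COO-) = 0.005985 mol.
By Henderson-Hasselbalch, pH = pKa + log([A^-]/[HA]) = 4.74 + log(0.005985/0.003792) = 4.74 + (+0.20) = 4.94.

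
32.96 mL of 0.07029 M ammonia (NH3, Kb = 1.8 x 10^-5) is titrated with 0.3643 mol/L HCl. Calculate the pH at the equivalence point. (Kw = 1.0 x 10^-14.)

n(NH3) = 0.07029 x 0.03296 = 0.002317 mol; V(HCl) at equivalence = 0.002317/0.3643 = 0.006359 L.
At equivalence the base is fully converted to NH4+; total volume = 0.03932 L, so [NH4+] = 0.002317/0.03932 = 0.05892 M.
Ka(NH4+) = Kw/Kb = 1.0e-14 / 1.8 x 10^-5 = 5.56e-10.
[H^+] = sqrt(Ka x [NH4+]) = sqrt(5.56e-10 x 0.05892) = 5.72e-6 M.
pH = -log(5.72e-6) = 5.24.

5.24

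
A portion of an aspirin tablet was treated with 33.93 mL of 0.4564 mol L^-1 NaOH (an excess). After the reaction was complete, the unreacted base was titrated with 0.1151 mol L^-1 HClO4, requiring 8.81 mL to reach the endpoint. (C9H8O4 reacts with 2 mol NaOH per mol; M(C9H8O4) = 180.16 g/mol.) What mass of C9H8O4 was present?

1.30 g

Total n(NaOH) added = 0.4564 x 0.03393 = 0.01549 mol.
n(HClO4) used = 0.1151 x 0.008810 = 0.001014 mol, which equals the excess n(NaOH).
So n(NaOH) consumed by the sample = 0.01549 - 0.001014 = 0.01447 mol.
n(C9H8O4) = 0.01447 / 2 = 0.007236 mol.
mass = 0.007236 mol x 180.16 g/mol = 1.30 g.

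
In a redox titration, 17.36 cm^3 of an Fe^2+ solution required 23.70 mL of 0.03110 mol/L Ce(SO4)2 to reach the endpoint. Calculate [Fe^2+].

n(Ce(SO4)2) = 0.03110 x 0.02370 = 0.0007371 mol.
From the balanced equation, 1 mol Ce(SO4)2 reacts with 1 mol Fe^2+, so n(Fe^2+) = 0.0007371 x 1/1 = 0.0007371 mol.
[Fe^2+] = 0.0007371 / 0.01736 L = 0.0425 M.

0.0425 M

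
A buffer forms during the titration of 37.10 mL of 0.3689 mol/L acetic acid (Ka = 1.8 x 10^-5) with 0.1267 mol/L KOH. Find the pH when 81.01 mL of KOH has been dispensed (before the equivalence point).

Initial n(CH3COOH) = 0.3689 x 0.03710 = 0.01369 mol.
n(KOH) added = 0.1267 x 0.08101 = 0.01026 mol, converting that many moles of CH3COOH to CH3COO-.
Remaining n(CH3COOH) = 0.003422 mol; n(CH3COO-) = 0.01026 mol.
By Henderson-Hasselbalch, pH = pKa + log([A^-]/[HA]) = 4.74 + log(0.01026/0.003422) = 4.74 + (+0.48) = 5.22.

5.22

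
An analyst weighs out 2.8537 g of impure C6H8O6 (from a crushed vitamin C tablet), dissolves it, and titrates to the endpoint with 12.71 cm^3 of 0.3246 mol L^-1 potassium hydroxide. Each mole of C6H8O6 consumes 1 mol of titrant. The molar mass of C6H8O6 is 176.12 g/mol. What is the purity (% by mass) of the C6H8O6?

25.5%

n(KOH) = 0.3246 x 0.01271 = 0.004126 mol.
n(C6H8O6) = 0.004126 / 1 = 0.004126 mol.
mass of C6H8O6 = 0.004126 x 176.12 = 0.7266 g.
% purity = 0.7266 / 2.8537 x 100 = 25.5%.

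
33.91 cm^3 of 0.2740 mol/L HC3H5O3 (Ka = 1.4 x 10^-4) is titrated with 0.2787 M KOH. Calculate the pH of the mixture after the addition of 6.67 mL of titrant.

Initial n(HC3H5O3) = 0.2740 x 0.03391 = 0.009291 mol.
n(KOH) added = 0.2787 x 0.006670 = 0.001859 mol, converting that many moles of HC3H5O3 to C3H5O3-.
Remaining n(HC3H5O3) = 0.007432 mol; n(C3H5O3-) = 0.001859 mol.
By Henderson-Hasselbalch, pH = pKa + log([A^-]/[HA]) = 3.85 + log(0.001859/0.007432) = 3.85 + (-0.60) = 3.25.

3.25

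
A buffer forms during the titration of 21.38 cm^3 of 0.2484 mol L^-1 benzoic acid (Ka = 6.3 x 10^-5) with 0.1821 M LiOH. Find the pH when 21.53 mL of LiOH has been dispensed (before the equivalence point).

4.65

Initial n(C6H5COOH) = 0.2484 x 0.02138 = 0.005311 mol.
n(LiOH) added = 0.1821 x 0.02153 = 0.003921 mol, converting that many moles of C6H5COOH to C6H5COO-.
Remaining n(C6H5COOH) = 0.001390 mol; n(C6H5COO-) = 0.003921 mol.
By Henderson-Hasselbalch, pH = pKa + log([A^-]/[HA]) = 4.20 + log(0.003921/0.001390) = 4.20 + (+0.45) = 4.65.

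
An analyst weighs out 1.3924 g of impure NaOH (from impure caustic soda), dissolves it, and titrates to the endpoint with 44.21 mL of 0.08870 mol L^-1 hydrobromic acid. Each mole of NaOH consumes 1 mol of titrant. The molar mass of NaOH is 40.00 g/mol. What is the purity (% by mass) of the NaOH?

n(HBr) = 0.08870 x 0.04421 = 0.003921 mol.
n(NaOH) = 0.003921 / 1 = 0.003921 mol.
mass of NaOH = 0.003921 x 40.00 = 0.1569 g.
% purity = 0.1569 / 1.3924 x 100 = 11.3%.

11.3%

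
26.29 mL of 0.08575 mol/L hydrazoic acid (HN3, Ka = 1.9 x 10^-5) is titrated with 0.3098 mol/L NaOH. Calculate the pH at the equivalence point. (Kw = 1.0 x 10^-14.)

n(HN3) = 0.08575 x 0.02629 = 0.002254 mol; V(NaOH) at equivalence = 0.002254/0.3098 = 0.007277 L.
At equivalence all the acid is converted to N3-; total volume = 0.02629 + 0.007277 = 0.03357 L, so [N3-] = 0.002254/0.03357 = 0.06716 M.
Kb = Kw/Ka = 1.0e-14 / 1.9 x 10^-5 = 5.26e-10.
[OH^-] = sqrt(Kb x [N3-]) = sqrt(5.26e-10 x 0.06716) = 5.95e-6 M.
pOH = 5.23, so pH = 14.00 - 5.23 = 8.77.

8.77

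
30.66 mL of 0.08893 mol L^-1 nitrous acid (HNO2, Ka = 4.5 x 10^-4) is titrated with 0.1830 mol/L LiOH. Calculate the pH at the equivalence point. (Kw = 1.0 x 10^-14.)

8.06

n(HNO2) = 0.08893 x 0.03066 = 0.002727 mol; V(LiOH) at equivalence = 0.002727/0.1830 = 0.01490 L.
At equivalence all the acid is converted to NO2-; total volume = 0.03066 + 0.01490 = 0.04556 L, so [NO2-] = 0.002727/0.04556 = 0.05985 M.
Kb = Kw/Ka = 1.0e-14 / 4.5 x 10^-4 = 2.22e-11.
[OH^-] = sqrt(Kb x [NO2-]) = sqrt(2.22e-11 x 0.05985) = 1.15e-6 M.
pOH = 5.94, so pH = 14.00 - 5.94 = 8.06.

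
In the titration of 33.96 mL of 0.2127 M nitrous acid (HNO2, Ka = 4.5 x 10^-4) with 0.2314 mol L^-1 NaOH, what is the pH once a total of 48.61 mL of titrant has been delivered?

12.69

n(acid) = 0.2127 x 0.03396 = 0.007223 mol; n(NaOH) added = 0.2314 x 0.04861 = 0.01125 mol.
Base is in excess by 0.01125 - 0.007223 = 0.004025 mol in a total volume of 0.08257 L.
[OH^-] = 0.004025/0.08257 = 0.04875 M, so pOH = 1.31 and pH = 14.00 - 1.31 = 12.69.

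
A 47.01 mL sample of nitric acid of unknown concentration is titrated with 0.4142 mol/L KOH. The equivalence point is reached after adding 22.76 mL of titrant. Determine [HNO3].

n(KOH) delivered = 0.4142 x 0.02276 = 0.009427 mol.
For a 1:1 reaction, n(HNO3) = 0.009427 mol.
[HNO3] = 0.009427 mol / 0.04701 L = 0.201 M.

0.201 M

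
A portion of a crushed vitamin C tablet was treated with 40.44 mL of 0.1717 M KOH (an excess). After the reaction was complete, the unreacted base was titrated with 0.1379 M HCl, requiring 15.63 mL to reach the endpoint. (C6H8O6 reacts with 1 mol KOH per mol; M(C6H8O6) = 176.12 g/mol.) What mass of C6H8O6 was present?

0.843 g

Total n(KOH) added = 0.1717 x 0.04044 = 0.006944 mol.
n(HCl) used = 0.1379 x 0.01563 = 0.002155 mol, which equals the excess n(KOH).
So n(KOH) consumed by the sample = 0.006944 - 0.002155 = 0.004788 mol.
n(C6H8O6) = 0.004788 / 1 = 0.004788 mol.
mass = 0.004788 mol x 176.12 g/mol = 0.843 g.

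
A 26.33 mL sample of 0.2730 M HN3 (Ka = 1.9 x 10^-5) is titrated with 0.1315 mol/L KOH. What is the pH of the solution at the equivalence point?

8.83

n(HN3) = 0.2730 x 0.02633 = 0.007188 mol; V(KOH) at equivalence = 0.007188/0.1315 = 0.05466 L.
At equivalence all the acid is converted to N3-; total volume = 0.02633 + 0.05466 = 0.08099 L, so [N3-] = 0.007188/0.08099 = 0.08875 M.
Kb = Kw/Ka = 1.0e-14 / 1.9 x 10^-5 = 5.26e-10.
[OH^-] = sqrt(Kb x [N3-]) = sqrt(5.26e-10 x 0.08875) = 6.83e-6 M.
pOH = 5.17, so pH = 14.00 - 5.17 = 8.83.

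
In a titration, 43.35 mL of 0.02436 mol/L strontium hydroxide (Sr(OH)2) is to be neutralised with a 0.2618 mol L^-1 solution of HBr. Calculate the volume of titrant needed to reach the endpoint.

n(Sr(OH)2) = 0.02436 mol/L x 0.04335 L = 0.001056 mol.
The neutralisation is 1 Sr(OH)2 : 2 HBr, so n(HBr) = 0.001056 x 2/1 = 0.002112 mol.
V(HBr) = 0.002112 / 0.2618 = 0.008067 L = 8.07 mL.

8.07 mL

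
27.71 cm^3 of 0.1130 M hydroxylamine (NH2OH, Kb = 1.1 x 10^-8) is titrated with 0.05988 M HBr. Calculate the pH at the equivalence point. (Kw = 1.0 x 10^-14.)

n(NH2OH) = 0.1130 x 0.02771 = 0.003131 mol; V(HBr) at equivalence = 0.003131/0.05988 = 0.05229 L.
At equivalence the base is fully converted to NH3OH+; total volume = 0.08000 L, so [NH3OH+] = 0.003131/0.08000 = 0.03914 M.
Ka(NH3OH+) = Kw/Kb = 1.0e-14 / 1.1 x 10^-8 = 9.09e-7.
[H^+] = sqrt(Ka x [NH3OH+]) = sqrt(9.09e-7 x 0.03914) = 0.000189 M.
pH = -log(0.000189) = 3.72.

3.72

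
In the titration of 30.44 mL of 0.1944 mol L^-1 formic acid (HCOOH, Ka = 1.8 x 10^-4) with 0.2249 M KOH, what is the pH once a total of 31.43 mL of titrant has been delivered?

n(acid) = 0.1944 x 0.03044 = 0.005918 mol; n(KOH) added = 0.2249 x 0.03143 = 0.007069 mol.
Base is in excess by 0.007069 - 0.005918 = 0.001151 mol in a total volume of 0.06187 L.
[OH^-] = 0.001151/0.06187 = 0.01860 M, so pOH = 1.73 and pH = 14.00 - 1.73 = 12.27.

12.27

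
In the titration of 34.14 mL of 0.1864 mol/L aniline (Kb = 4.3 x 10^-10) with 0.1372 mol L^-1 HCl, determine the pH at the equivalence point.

n(C6H5NH2) = 0.1864 x 0.03414 = 0.006364 mol; V(HCl) at equivalence = 0.006364/0.1372 = 0.04638 L.
At equivalence the base is fully converted to C6H5NH3+; total volume = 0.08052 L, so [C6H5NH3+] = 0.006364/0.08052 = 0.07903 M.
Ka(C6H5NH3+) = Kw/Kb = 1.0e-14 / 4.3 x 10^-10 = 2.33e-5.
[H^+] = sqrt(Ka x [C6H5NH3+]) = sqrt(2.33e-5 x 0.07903) = 0.00136 M.
pH = -log(0.00136) = 2.87.

2.87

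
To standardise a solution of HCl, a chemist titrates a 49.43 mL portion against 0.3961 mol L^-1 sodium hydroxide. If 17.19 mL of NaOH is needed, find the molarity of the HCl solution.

n(NaOH) delivered = 0.3961 x 0.01719 = 0.006809 mol.
For a 1:1 reaction, n(HCl) = 0.006809 mol.
[HCl] = 0.006809 mol / 0.04943 L = 0.138 M.

0.138 M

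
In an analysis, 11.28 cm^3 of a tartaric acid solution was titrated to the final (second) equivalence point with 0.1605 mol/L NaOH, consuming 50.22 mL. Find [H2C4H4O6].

0.357 M

n(NaOH) = 0.1605 x 0.05022 = 0.008060 mol.
At the final (second) equivalence point, 2 mol OH^- react per mol H2C4H4O6, so n(H2C4H4O6) = 0.008060 / 2 = 0.004030 mol.
[H2C4H4O6] = 0.004030 / 0.01128 L = 0.357 M.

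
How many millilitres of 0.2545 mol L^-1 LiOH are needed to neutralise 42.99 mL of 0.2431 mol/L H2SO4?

82.1 mL

n(H2SO4) = 0.2431 mol/L x 0.04299 L = 0.01045 mol.
The neutralisation is 1 H2SO4 : 2 LiOH, so n(LiOH) = 0.01045 x 2/1 = 0.02090 mol.
V(LiOH) = 0.02090 / 0.2545 = 0.08213 L = 82.1 mL.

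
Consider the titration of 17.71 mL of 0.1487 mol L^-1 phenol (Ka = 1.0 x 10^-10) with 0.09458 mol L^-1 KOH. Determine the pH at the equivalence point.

11.38

n(C6H5OH) = 0.1487 x 0.01771 = 0.002633 mol; V(KOH) at equivalence = 0.002633/0.09458 = 0.02784 L.
At equivalence all the acid is converted to C6H5O-; total volume = 0.01771 + 0.02784 = 0.04555 L, so [C6H5O-] = 0.002633/0.04555 = 0.05781 M.
Kb = Kw/Ka = 1.0e-14 / 1.0 x 10^-10 = 0.000100.
[OH^-] = sqrt(Kb x [C6H5O-]) = sqrt(0.000100 x 0.05781) = 0.00240 M.
pOH = 2.62, so pH = 14.00 - 2.62 = 11.38.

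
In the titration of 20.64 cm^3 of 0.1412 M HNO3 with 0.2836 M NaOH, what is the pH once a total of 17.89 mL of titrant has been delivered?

n(acid) = 0.1412 x 0.02064 = 0.002914 mol; n(NaOH) added = 0.2836 x 0.01789 = 0.005074 mol.
Base is in excess by 0.005074 - 0.002914 = 0.002159 mol in a total volume of 0.03853 L.
[OH^-] = 0.002159/0.03853 = 0.05604 M, so pOH = 1.25 and pH = 14.00 - 1.25 = 12.75.

12.75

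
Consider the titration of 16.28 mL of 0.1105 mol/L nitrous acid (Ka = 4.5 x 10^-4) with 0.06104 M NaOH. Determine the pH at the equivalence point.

n(HNO2) = 0.1105 x 0.01628 = 0.001799 mol; V(NaOH) at equivalence = 0.001799/0.06104 = 0.02947 L.
At equivalence all the acid is converted to NO2-; total volume = 0.01628 + 0.02947 = 0.04575 L, so [NO2-] = 0.001799/0.04575 = 0.03932 M.
Kb = Kw/Ka = 1.0e-14 / 4.5 x 10^-4 = 2.22e-11.
[OH^-] = sqrt(Kb x [NO2-]) = sqrt(2.22e-11 x 0.03932) = 9.35e-7 M.
pOH = 6.03, so pH = 14.00 - 6.03 = 7.97.

7.97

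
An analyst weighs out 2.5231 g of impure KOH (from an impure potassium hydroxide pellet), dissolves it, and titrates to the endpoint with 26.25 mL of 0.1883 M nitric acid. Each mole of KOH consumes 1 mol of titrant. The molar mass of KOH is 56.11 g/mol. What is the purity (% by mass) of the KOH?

11.0%

n(HNO3) = 0.1883 x 0.02625 = 0.004943 mol.
n(KOH) = 0.004943 / 1 = 0.004943 mol.
mass of KOH = 0.004943 x 56.11 = 0.2773 g.
% purity = 0.2773 / 2.5231 x 100 = 11.0%.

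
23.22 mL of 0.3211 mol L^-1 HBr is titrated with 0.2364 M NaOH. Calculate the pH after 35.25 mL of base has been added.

n(acid) = 0.3211 x 0.02322 = 0.007456 mol; n(NaOH) added = 0.2364 x 0.03525 = 0.008333 mol.
Base is in excess by 0.008333 - 0.007456 = 0.0008772 mol in a total volume of 0.05847 L.
[OH^-] = 0.0008772/0.05847 = 0.01500 M, so pOH = 1.82 and pH = 14.00 - 1.82 = 12.18.

12.18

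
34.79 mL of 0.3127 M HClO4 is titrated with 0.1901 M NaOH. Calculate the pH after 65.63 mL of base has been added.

n(acid) = 0.3127 x 0.03479 = 0.01088 mol; n(NaOH) added = 0.1901 x 0.06563 = 0.01248 mol.
Base is in excess by 0.01248 - 0.01088 = 0.001597 mol in a total volume of 0.1004 L.
[OH^-] = 0.001597/0.1004 = 0.01591 M, so pOH = 1.80 and pH = 14.00 - 1.80 = 12.20.

12.20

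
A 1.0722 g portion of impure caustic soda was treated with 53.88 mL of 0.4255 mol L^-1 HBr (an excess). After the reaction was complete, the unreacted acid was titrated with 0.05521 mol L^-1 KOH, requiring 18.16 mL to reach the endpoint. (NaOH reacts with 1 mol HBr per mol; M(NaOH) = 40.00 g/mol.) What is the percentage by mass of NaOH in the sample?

Total n(HBr) added = 0.4255 x 0.05388 = 0.02293 mol.
n(KOH) used = 0.05521 x 0.01816 = 0.001003 mol, which equals the excess n(HBr).
So n(HBr) consumed by the sample = 0.02293 - 0.001003 = 0.02192 mol.
n(NaOH) = 0.02192 / 1 = 0.02192 mol.
mass NaOH = 0.02192 x 40.00 = 0.8769 g, so %NaOH = 0.8769/1.0722 x 100 = 81.8%.

81.8%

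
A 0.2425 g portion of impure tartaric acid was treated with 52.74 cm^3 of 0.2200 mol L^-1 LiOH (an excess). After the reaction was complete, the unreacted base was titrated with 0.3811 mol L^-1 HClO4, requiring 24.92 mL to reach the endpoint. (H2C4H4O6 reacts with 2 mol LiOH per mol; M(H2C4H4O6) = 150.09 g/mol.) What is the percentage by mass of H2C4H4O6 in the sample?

Total n(LiOH) added = 0.2200 x 0.05274 = 0.01160 mol.
n(HClO4) used = 0.3811 x 0.02492 = 0.009497 mol, which equals the excess n(LiOH).
So n(LiOH) consumed by the sample = 0.01160 - 0.009497 = 0.002106 mol.
n(H2C4H4O6) = 0.002106 / 2 = 0.001053 mol.
mass H2C4H4O6 = 0.001053 x 150.09 = 0.1580 g, so %H2C4H4O6 = 0.1580/0.2425 x 100 = 65.2%.

65.2%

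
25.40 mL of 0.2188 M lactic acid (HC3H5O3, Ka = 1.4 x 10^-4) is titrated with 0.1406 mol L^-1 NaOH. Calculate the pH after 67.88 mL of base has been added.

n(acid) = 0.2188 x 0.02540 = 0.005558 mol; n(NaOH) added = 0.1406 x 0.06788 = 0.009544 mol.
Base is in excess by 0.009544 - 0.005558 = 0.003986 mol in a total volume of 0.09328 L.
[OH^-] = 0.003986/0.09328 = 0.04274 M, so pOH = 1.37 and pH = 14.00 - 1.37 = 12.63.

12.63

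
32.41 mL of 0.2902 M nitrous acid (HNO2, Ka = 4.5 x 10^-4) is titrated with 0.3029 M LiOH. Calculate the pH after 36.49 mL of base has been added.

n(acid) = 0.2902 x 0.03241 = 0.009405 mol; n(LiOH) added = 0.3029 x 0.03649 = 0.01105 mol.
Base is in excess by 0.01105 - 0.009405 = 0.001647 mol in a total volume of 0.06890 L.
[OH^-] = 0.001647/0.06890 = 0.02391 M, so pOH = 1.62 and pH = 14.00 - 1.62 = 12.38.

12.38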